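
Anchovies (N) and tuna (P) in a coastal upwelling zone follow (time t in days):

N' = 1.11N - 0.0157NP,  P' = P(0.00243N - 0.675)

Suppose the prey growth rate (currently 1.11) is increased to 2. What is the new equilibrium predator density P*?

At the interior fixed point, setting dN/dt = 0 with N > 0 fixes P* = (prey growth rate)/(NP coefficient) — independent of the other coefficients.
With the change, P* = 2/0.0157 = 127; it rises from 70.7.

P* ≈ 127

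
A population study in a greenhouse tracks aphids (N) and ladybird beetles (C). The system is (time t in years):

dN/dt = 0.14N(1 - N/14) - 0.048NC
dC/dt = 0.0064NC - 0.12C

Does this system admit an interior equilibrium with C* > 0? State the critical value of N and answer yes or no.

The predator equation gives dC/dt > 0 only when N > 0.12/0.0064 = 18.8.
Without the predator, N → K = 14. Since 14 < 18.8, the predator cannot invade.

Threshold N = 18.8; K < 18.8, so no, the predator goes extinct.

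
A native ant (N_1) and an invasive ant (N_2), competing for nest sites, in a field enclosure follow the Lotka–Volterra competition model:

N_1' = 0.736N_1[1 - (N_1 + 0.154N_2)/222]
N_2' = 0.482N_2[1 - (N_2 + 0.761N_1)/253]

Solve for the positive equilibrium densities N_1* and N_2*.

Setting both brackets to zero gives the nullclines N_1 + 0.154N_2 = 222 and 0.761N_1 + N_2 = 253.
Substituting N_2 = 253 - 0.761N_1 into the first: N_1(1 - 0.154·0.761) = 222 - 0.154·253.
So N_1* = 183/0.883 = 207, and then N_2* = 253 - 0.761·207 = 95.2.

N_1* ≈ 207, N_2* ≈ 95.2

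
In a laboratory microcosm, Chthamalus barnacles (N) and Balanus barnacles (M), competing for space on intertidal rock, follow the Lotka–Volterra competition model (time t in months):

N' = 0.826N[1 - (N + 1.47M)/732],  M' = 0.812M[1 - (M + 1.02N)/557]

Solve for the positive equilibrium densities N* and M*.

Setting both brackets to zero gives the nullclines N + 1.47M = 732 and 1.02N + M = 557.
Substituting M = 557 - 1.02N into the first: N(1 - 1.47·1.02) = 732 - 1.47·557.
So N* = -86.8/-0.499 = 174, and then M* = 557 - 1.02·174 = 380.

N* ≈ 174, M* ≈ 380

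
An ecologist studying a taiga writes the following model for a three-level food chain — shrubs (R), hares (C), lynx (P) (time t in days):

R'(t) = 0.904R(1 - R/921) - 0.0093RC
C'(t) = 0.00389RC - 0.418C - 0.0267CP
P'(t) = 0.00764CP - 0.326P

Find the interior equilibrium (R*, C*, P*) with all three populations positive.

R* ≈ 517, C* ≈ 42.7, P* ≈ 59.6

From dP/dt = 0: 0.00764C* = 0.326, so C* = 42.7.
From dR/dt = 0: 0.904(1 - R*/921) = 0.0093·42.7, giving R* = 921·(1 - 0.439) = 517.
From dC/dt = 0: 0.00389·517 - 0.418 = 0.0267P*, so P* = 1.59/0.0267 = 59.6.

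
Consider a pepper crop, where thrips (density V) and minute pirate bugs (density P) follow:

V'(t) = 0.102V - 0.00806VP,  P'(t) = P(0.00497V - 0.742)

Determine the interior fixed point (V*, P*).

Set dP/dt = 0 with P > 0: 0.00497V - 0.742 = 0, so V* = 0.742/0.00497 = 149.
Set dV/dt = 0 with V > 0: 0.102 - 0.00806P = 0, so P* = 0.102/0.00806 = 12.7.

V* ≈ 149, P* ≈ 12.7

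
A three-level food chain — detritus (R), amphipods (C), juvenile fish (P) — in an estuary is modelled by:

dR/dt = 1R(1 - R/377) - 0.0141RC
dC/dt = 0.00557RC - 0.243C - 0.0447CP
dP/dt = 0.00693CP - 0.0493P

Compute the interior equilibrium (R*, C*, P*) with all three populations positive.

From dP/dt = 0: 0.00693C* = 0.0493, so C* = 7.11.
From dR/dt = 0: 1(1 - R*/377) = 0.0141·7.11, giving R* = 377·(1 - 0.1) = 339.
From dC/dt = 0: 0.00557·339 - 0.243 = 0.0447P*, so P* = 1.65/0.0447 = 36.8.

R* ≈ 339, C* ≈ 7.11, P* ≈ 36.8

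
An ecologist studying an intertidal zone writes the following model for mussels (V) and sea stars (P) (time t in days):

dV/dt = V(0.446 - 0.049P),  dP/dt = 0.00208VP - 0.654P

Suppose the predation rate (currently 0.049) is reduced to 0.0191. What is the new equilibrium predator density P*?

P* ≈ 23.4

At the interior fixed point, setting dV/dt = 0 with V > 0 fixes P* = (prey growth rate)/(VP coefficient) — independent of the other coefficients.
With the change, P* = 0.446/0.0191 = 23.4; it rises from 9.1.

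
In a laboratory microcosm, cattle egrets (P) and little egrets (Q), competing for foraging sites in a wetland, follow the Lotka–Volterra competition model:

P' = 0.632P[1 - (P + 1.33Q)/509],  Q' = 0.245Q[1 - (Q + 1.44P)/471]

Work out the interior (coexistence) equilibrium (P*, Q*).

Setting both brackets to zero gives the nullclines P + 1.33Q = 509 and 1.44P + Q = 471.
Substituting Q = 471 - 1.44P into the first: P(1 - 1.33·1.44) = 509 - 1.33·471.
So P* = -117/-0.915 = 128, and then Q* = 471 - 1.44·128 = 286.

P* ≈ 128, Q* ≈ 286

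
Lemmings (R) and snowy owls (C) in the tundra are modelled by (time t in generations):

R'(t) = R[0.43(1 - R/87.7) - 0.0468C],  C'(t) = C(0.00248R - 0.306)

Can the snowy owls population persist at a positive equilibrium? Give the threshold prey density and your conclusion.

The predator equation gives dC/dt > 0 only when R > 0.306/0.00248 = 123.
Without the predator, R → K = 87.7. Since 87.7 < 123, the predator cannot invade.

Threshold R = 123; K < 123, so no, the predator goes extinct.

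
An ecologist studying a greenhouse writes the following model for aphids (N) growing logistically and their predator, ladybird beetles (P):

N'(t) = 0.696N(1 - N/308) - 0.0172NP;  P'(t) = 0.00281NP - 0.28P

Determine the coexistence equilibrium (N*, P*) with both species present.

N* ≈ 99.6, P* ≈ 27.4

From dP/dt = 0 with P > 0: 0.00281N* = 0.28, so N* = 99.6.
Substitute into dN/dt = 0: 0.696(1 - 99.6/308) = 0.0172P*.
The bracket is 0.676, giving P* = 0.471/0.0172 = 27.4.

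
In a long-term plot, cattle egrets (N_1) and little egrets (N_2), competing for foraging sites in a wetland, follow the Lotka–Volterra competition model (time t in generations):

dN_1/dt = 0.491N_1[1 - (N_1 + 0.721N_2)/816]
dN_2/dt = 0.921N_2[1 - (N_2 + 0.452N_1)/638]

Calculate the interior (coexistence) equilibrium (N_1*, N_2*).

N_1* ≈ 528, N_2* ≈ 399

Setting both brackets to zero gives the nullclines N_1 + 0.721N_2 = 816 and 0.452N_1 + N_2 = 638.
Substituting N_2 = 638 - 0.452N_1 into the first: N_1(1 - 0.721·0.452) = 816 - 0.721·638.
So N_1* = 356/0.674 = 528, and then N_2* = 638 - 0.452·528 = 399.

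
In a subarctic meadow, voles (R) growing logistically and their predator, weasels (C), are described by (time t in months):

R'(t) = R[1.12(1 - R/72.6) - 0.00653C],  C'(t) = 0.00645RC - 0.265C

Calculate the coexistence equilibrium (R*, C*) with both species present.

R* ≈ 41.1, C* ≈ 74.5

From dC/dt = 0 with C > 0: 0.00645R* = 0.265, so R* = 41.1.
Substitute into dR/dt = 0: 1.12(1 - 41.1/72.6) = 0.00653C*.
The bracket is 0.434, giving C* = 0.486/0.00653 = 74.5.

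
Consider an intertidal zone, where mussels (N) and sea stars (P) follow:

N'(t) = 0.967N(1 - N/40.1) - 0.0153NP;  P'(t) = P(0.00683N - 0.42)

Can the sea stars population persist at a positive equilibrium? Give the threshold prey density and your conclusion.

The predator equation gives dP/dt > 0 only when N > 0.42/0.00683 = 61.5.
Without the predator, N → K = 40.1. Since 40.1 < 61.5, the predator cannot invade.

Threshold N = 61.5; K < 61.5, so no, the predator goes extinct.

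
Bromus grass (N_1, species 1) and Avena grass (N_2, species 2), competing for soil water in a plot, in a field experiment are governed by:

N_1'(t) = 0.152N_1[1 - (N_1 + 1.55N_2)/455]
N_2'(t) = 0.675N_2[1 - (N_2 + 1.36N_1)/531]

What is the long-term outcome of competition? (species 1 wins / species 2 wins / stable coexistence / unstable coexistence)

Compare the nullcline intercepts: K1/α12 = 455/1.55 = 294 < K2 = 531; K2/α21 = 531/1.36 = 390 < K1 = 455.
Since both are reversed, neither can invade when rare; the interior point is a saddle.

unstable coexistence (outcome depends on initial conditions)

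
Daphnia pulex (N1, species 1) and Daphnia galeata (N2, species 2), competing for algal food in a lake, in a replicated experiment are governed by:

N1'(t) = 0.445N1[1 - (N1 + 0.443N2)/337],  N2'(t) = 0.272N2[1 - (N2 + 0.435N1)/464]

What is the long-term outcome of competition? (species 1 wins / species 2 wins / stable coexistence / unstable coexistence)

Compare the nullcline intercepts: K1/α12 = 337/0.443 = 761 > K2 = 464; K2/α21 = 464/0.435 = 1070 > K1 = 337.
Since both inequalities hold, each species can invade when rare, so the interior equilibrium is stable.

stable coexistence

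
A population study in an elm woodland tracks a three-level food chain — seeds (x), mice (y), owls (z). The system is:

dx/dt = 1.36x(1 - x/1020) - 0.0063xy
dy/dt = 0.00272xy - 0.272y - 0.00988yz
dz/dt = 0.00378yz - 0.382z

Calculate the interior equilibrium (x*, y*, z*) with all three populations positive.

From dz/dt = 0: 0.00378y* = 0.382, so y* = 101.
From dx/dt = 0: 1.36(1 - x*/1020) = 0.0063·101, giving x* = 1020·(1 - 0.468) = 542.
From dy/dt = 0: 0.00272·542 - 0.272 = 0.00988z*, so z* = 1.2/0.00988 = 122.

x* ≈ 542, y* ≈ 101, z* ≈ 122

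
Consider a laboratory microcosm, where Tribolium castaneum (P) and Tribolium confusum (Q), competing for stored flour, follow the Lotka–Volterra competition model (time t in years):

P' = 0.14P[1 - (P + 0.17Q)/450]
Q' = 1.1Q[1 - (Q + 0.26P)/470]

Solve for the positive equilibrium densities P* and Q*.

P* ≈ 387, Q* ≈ 369

Setting both brackets to zero gives the nullclines P + 0.17Q = 450 and 0.26P + Q = 470.
Substituting Q = 470 - 0.26P into the first: P(1 - 0.17·0.26) = 450 - 0.17·470.
So P* = 370/0.956 = 387, and then Q* = 470 - 0.26·387 = 369.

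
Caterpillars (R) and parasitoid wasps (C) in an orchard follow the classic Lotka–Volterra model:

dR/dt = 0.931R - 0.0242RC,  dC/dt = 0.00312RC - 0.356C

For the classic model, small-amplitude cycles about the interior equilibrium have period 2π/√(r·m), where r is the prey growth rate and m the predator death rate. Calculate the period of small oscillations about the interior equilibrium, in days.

Here r = 0.931 and m = 0.356, so r·m = 0.331.
ω = √0.331 = 0.576 per day, hence T = 2π/ω ≈ 10.9 days.

T ≈ 10.9 days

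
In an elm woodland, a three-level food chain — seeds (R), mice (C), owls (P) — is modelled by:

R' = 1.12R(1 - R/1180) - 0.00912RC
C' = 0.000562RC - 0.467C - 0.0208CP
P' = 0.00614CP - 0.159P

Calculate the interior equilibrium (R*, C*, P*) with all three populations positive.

R* ≈ 931, C* ≈ 25.9, P* ≈ 2.71

From dP/dt = 0: 0.00614C* = 0.159, so C* = 25.9.
From dR/dt = 0: 1.12(1 - R*/1180) = 0.00912·25.9, giving R* = 1180·(1 - 0.211) = 931.
From dC/dt = 0: 0.000562·931 - 0.467 = 0.0208P*, so P* = 0.0563/0.0208 = 2.71.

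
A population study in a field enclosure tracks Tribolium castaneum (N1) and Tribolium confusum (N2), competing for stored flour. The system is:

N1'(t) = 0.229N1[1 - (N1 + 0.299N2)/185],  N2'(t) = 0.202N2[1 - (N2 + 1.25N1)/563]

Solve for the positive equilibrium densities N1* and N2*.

N1* ≈ 26.6, N2* ≈ 530

Setting both brackets to zero gives the nullclines N1 + 0.299N2 = 185 and 1.25N1 + N2 = 563.
Substituting N2 = 563 - 1.25N1 into the first: N1(1 - 0.299·1.25) = 185 - 0.299·563.
So N1* = 16.7/0.626 = 26.6, and then N2* = 563 - 1.25·26.6 = 530.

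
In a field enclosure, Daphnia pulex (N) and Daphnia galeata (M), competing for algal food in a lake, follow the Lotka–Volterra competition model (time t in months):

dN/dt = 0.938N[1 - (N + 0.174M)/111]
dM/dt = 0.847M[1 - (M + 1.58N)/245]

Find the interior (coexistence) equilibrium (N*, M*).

N* ≈ 94.3, M* ≈ 96

Setting both brackets to zero gives the nullclines N + 0.174M = 111 and 1.58N + M = 245.
Substituting M = 245 - 1.58N into the first: N(1 - 0.174·1.58) = 111 - 0.174·245.
So N* = 68.4/0.725 = 94.3, and then M* = 245 - 1.58·94.3 = 96.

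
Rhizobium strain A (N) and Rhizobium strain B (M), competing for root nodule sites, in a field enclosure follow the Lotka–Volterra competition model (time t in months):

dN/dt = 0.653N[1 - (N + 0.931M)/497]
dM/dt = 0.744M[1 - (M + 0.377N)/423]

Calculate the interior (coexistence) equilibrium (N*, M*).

Setting both brackets to zero gives the nullclines N + 0.931M = 497 and 0.377N + M = 423.
Substituting M = 423 - 0.377N into the first: N(1 - 0.931·0.377) = 497 - 0.931·423.
So N* = 103/0.649 = 159, and then M* = 423 - 0.377·159 = 363.

N* ≈ 159, M* ≈ 363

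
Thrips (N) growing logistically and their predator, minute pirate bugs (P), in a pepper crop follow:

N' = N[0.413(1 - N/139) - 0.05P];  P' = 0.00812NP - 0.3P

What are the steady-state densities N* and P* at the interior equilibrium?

From dP/dt = 0 with P > 0: 0.00812N* = 0.3, so N* = 36.9.
Substitute into dN/dt = 0: 0.413(1 - 36.9/139) = 0.05P*.
The bracket is 0.734, giving P* = 0.303/0.05 = 6.06.

N* ≈ 36.9, P* ≈ 6.06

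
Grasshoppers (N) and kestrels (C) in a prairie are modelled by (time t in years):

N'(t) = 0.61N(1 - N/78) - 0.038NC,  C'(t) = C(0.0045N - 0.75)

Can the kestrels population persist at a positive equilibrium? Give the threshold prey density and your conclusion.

The predator equation gives dC/dt > 0 only when N > 0.75/0.0045 = 167.
Without the predator, N → K = 78. Since 78 < 167, the predator cannot invade.

Threshold N = 167; K < 167, so no, the predator goes extinct.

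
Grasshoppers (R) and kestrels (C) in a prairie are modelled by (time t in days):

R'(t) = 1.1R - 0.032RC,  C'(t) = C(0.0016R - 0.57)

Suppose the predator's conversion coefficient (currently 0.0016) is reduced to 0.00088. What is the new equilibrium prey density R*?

R* ≈ 648

At the interior fixed point, setting dC/dt = 0 with C > 0 fixes R* = (predator death rate)/(RC coefficient) — independent of the other coefficients.
With the change, R* = 0.57/0.00088 = 648; it rises from 356.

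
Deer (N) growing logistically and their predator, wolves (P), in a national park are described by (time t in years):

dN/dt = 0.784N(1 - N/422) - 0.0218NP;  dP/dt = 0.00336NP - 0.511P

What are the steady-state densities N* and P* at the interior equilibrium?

N* ≈ 152, P* ≈ 23

From dP/dt = 0 with P > 0: 0.00336N* = 0.511, so N* = 152.
Substitute into dN/dt = 0: 0.784(1 - 152/422) = 0.0218P*.
The bracket is 0.64, giving P* = 0.501/0.0218 = 23.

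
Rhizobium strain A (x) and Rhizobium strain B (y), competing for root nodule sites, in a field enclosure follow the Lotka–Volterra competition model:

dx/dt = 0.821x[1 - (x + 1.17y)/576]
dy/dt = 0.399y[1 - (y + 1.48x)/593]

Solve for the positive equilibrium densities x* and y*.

x* ≈ 161, y* ≈ 355

Setting both brackets to zero gives the nullclines x + 1.17y = 576 and 1.48x + y = 593.
Substituting y = 593 - 1.48x into the first: x(1 - 1.17·1.48) = 576 - 1.17·593.
So x* = -118/-0.732 = 161, and then y* = 593 - 1.48·161 = 355.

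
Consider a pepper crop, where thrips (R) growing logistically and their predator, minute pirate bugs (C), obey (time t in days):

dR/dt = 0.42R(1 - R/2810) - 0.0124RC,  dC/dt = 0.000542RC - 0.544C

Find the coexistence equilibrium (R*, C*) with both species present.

From dC/dt = 0 with C > 0: 0.000542R* = 0.544, so R* = 1000.
Substitute into dR/dt = 0: 0.42(1 - 1000/2810) = 0.0124C*.
The bracket is 0.643, giving C* = 0.27/0.0124 = 21.8.

R* ≈ 1000, C* ≈ 21.8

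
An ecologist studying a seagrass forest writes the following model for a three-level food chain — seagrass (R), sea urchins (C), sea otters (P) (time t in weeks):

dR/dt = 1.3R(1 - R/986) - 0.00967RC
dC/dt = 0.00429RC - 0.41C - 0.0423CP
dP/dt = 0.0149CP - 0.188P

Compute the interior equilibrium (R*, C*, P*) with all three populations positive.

From dP/dt = 0: 0.0149C* = 0.188, so C* = 12.6.
From dR/dt = 0: 1.3(1 - R*/986) = 0.00967·12.6, giving R* = 986·(1 - 0.0939) = 893.
From dC/dt = 0: 0.00429·893 - 0.41 = 0.0423P*, so P* = 3.42/0.0423 = 80.9.

R* ≈ 893, C* ≈ 12.6, P* ≈ 80.9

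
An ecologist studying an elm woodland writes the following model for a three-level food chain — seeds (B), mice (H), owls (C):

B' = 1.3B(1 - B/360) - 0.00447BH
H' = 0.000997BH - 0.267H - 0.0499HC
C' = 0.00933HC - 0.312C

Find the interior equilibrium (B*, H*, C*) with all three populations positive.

From dC/dt = 0: 0.00933H* = 0.312, so H* = 33.4.
From dB/dt = 0: 1.3(1 - B*/360) = 0.00447·33.4, giving B* = 360·(1 - 0.115) = 319.
From dH/dt = 0: 0.000997·319 - 0.267 = 0.0499C*, so C* = 0.0506/0.0499 = 1.02.

B* ≈ 319, H* ≈ 33.4, C* ≈ 1.02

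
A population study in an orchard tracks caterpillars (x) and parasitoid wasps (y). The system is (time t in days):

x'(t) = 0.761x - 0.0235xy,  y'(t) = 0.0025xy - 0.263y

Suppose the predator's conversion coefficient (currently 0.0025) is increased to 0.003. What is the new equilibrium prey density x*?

x* ≈ 87.7

At the interior fixed point, setting dy/dt = 0 with y > 0 fixes x* = (predator death rate)/(xy coefficient) — independent of the other coefficients.
With the change, x* = 0.263/0.003 = 87.7; it falls from 105.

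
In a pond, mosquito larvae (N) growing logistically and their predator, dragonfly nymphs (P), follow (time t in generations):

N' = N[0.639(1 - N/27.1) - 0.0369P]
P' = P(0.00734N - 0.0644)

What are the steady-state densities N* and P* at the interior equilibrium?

N* ≈ 8.77, P* ≈ 11.7

From dP/dt = 0 with P > 0: 0.00734N* = 0.0644, so N* = 8.77.
Substitute into dN/dt = 0: 0.639(1 - 8.77/27.1) = 0.0369P*.
The bracket is 0.676, giving P* = 0.432/0.0369 = 11.7.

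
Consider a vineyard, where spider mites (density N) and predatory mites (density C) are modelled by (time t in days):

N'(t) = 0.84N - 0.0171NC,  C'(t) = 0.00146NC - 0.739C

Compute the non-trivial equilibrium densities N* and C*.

Set dC/dt = 0 with C > 0: 0.00146N - 0.739 = 0, so N* = 0.739/0.00146 = 506.
Set dN/dt = 0 with N > 0: 0.84 - 0.0171C = 0, so C* = 0.84/0.0171 = 49.1.

N* ≈ 506, C* ≈ 49.1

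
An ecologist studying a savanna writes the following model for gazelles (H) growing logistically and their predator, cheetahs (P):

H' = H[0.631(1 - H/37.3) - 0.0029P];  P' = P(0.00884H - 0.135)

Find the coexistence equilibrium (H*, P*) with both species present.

H* ≈ 15.3, P* ≈ 129

From dP/dt = 0 with P > 0: 0.00884H* = 0.135, so H* = 15.3.
Substitute into dH/dt = 0: 0.631(1 - 15.3/37.3) = 0.0029P*.
The bracket is 0.591, giving P* = 0.373/0.0029 = 129.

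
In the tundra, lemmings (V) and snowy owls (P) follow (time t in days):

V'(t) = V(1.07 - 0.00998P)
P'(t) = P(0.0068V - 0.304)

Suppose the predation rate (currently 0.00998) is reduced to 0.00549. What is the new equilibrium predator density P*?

P* ≈ 195

At the interior fixed point, setting dV/dt = 0 with V > 0 fixes P* = (prey growth rate)/(VP coefficient) — independent of the other coefficients.
With the change, P* = 1.07/0.00549 = 195; it rises from 107.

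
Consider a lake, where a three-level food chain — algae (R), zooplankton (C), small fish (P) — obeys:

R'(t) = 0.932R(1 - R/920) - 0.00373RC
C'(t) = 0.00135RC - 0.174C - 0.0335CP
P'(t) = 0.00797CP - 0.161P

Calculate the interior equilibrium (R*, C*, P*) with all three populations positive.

From dP/dt = 0: 0.00797C* = 0.161, so C* = 20.2.
From dR/dt = 0: 0.932(1 - R*/920) = 0.00373·20.2, giving R* = 920·(1 - 0.0808) = 846.
From dC/dt = 0: 0.00135·846 - 0.174 = 0.0335P*, so P* = 0.968/0.0335 = 28.9.

R* ≈ 846, C* ≈ 20.2, P* ≈ 28.9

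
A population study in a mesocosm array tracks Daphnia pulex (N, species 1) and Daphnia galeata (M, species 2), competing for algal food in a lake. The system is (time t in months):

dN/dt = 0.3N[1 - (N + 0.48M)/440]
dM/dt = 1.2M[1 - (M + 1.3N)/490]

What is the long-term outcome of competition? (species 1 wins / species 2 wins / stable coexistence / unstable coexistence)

species 1 excludes species 2

Compare the nullcline intercepts: K1/α12 = 440/0.48 = 917 > K2 = 490; K2/α21 = 490/1.3 = 377 < K1 = 440.
Since the inequalities point opposite ways, species 1 can invade but species 2 cannot.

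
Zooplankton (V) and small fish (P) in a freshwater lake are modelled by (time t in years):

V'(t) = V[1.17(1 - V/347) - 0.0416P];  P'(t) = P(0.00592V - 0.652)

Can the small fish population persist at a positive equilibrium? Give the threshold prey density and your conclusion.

Threshold V = 110; K > 110, so yes, the predator persists.

The predator equation gives dP/dt > 0 only when V > 0.652/0.00592 = 110.
Without the predator, V → K = 347. Since 347 > 110, the predator can invade and persist.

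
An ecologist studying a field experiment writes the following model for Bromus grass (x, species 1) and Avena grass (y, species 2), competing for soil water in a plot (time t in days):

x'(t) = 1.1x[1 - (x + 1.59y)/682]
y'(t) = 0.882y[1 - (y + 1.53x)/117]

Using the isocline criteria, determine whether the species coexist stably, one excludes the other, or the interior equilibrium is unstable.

species 1 excludes species 2

Compare the nullcline intercepts: K1/α12 = 682/1.59 = 429 > K2 = 117; K2/α21 = 117/1.53 = 76.5 < K1 = 682.
Since the inequalities point opposite ways, species 1 can invade but species 2 cannot.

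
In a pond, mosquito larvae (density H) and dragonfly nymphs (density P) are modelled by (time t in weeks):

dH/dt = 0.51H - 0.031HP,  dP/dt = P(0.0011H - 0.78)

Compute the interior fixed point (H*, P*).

Set dP/dt = 0 with P > 0: 0.0011H - 0.78 = 0, so H* = 0.78/0.0011 = 709.
Set dH/dt = 0 with H > 0: 0.51 - 0.031P = 0, so P* = 0.51/0.031 = 16.5.

H* ≈ 709, P* ≈ 16.5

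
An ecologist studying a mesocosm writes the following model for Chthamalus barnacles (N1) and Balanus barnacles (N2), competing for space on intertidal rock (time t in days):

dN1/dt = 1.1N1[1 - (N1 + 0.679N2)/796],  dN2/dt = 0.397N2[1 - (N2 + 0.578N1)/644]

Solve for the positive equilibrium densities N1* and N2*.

N1* ≈ 590, N2* ≈ 303

Setting both brackets to zero gives the nullclines N1 + 0.679N2 = 796 and 0.578N1 + N2 = 644.
Substituting N2 = 644 - 0.578N1 into the first: N1(1 - 0.679·0.578) = 796 - 0.679·644.
So N1* = 359/0.608 = 590, and then N2* = 644 - 0.578·590 = 303.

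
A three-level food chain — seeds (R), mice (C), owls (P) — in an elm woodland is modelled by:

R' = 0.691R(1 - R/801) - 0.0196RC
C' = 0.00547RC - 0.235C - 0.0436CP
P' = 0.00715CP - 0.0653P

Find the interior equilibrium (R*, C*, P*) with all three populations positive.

R* ≈ 594, C* ≈ 9.13, P* ≈ 69.1

From dP/dt = 0: 0.00715C* = 0.0653, so C* = 9.13.
From dR/dt = 0: 0.691(1 - R*/801) = 0.0196·9.13, giving R* = 801·(1 - 0.259) = 594.
From dC/dt = 0: 0.00547·594 - 0.235 = 0.0436P*, so P* = 3.01/0.0436 = 69.1.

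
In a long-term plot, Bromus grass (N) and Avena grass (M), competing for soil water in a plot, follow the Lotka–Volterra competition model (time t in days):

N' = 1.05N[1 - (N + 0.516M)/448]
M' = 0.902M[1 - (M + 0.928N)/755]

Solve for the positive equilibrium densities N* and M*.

Setting both brackets to zero gives the nullclines N + 0.516M = 448 and 0.928N + M = 755.
Substituting M = 755 - 0.928N into the first: N(1 - 0.516·0.928) = 448 - 0.516·755.
So N* = 58.4/0.521 = 112, and then M* = 755 - 0.928·112 = 651.

N* ≈ 112, M* ≈ 651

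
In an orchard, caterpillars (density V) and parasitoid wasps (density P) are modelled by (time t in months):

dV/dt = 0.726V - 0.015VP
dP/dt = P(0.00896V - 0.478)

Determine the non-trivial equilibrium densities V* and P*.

Set dP/dt = 0 with P > 0: 0.00896V - 0.478 = 0, so V* = 0.478/0.00896 = 53.3.
Set dV/dt = 0 with V > 0: 0.726 - 0.015P = 0, so P* = 0.726/0.015 = 48.4.

V* ≈ 53.3, P* ≈ 48.4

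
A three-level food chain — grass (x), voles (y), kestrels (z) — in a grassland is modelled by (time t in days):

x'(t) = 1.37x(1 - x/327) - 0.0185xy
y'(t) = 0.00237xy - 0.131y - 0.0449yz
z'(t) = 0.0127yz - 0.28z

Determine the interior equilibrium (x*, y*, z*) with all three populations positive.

x* ≈ 230, y* ≈ 22, z* ≈ 9.2

From dz/dt = 0: 0.0127y* = 0.28, so y* = 22.
From dx/dt = 0: 1.37(1 - x*/327) = 0.0185·22, giving x* = 327·(1 - 0.298) = 230.
From dy/dt = 0: 0.00237·230 - 0.131 = 0.0449z*, so z* = 0.413/0.0449 = 9.2.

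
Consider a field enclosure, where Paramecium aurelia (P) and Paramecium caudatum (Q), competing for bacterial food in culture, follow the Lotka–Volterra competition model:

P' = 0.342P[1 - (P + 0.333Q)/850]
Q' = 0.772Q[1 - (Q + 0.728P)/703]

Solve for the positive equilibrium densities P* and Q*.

P* ≈ 813, Q* ≈ 111

Setting both brackets to zero gives the nullclines P + 0.333Q = 850 and 0.728P + Q = 703.
Substituting Q = 703 - 0.728P into the first: P(1 - 0.333·0.728) = 850 - 0.333·703.
So P* = 616/0.758 = 813, and then Q* = 703 - 0.728·813 = 111.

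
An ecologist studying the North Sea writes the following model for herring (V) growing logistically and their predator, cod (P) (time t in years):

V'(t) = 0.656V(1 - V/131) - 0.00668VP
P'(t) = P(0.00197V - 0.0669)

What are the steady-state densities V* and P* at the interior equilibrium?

From dP/dt = 0 with P > 0: 0.00197V* = 0.0669, so V* = 34.
Substitute into dV/dt = 0: 0.656(1 - 34/131) = 0.00668P*.
The bracket is 0.741, giving P* = 0.486/0.00668 = 72.7.

V* ≈ 34, P* ≈ 72.7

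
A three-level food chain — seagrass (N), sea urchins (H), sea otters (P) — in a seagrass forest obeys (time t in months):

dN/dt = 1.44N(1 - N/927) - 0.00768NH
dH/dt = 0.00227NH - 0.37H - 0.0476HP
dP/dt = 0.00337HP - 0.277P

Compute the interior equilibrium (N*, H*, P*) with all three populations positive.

From dP/dt = 0: 0.00337H* = 0.277, so H* = 82.2.
From dN/dt = 0: 1.44(1 - N*/927) = 0.00768·82.2, giving N* = 927·(1 - 0.438) = 521.
From dH/dt = 0: 0.00227·521 - 0.37 = 0.0476P*, so P* = 0.812/0.0476 = 17.1.

N* ≈ 521, H* ≈ 82.2, P* ≈ 17.1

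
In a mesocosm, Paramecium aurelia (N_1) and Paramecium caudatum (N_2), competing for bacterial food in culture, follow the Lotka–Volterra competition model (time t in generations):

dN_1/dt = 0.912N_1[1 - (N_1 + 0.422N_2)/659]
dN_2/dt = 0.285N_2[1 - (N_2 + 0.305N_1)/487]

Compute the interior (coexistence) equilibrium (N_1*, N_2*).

N_1* ≈ 520, N_2* ≈ 328

Setting both brackets to zero gives the nullclines N_1 + 0.422N_2 = 659 and 0.305N_1 + N_2 = 487.
Substituting N_2 = 487 - 0.305N_1 into the first: N_1(1 - 0.422·0.305) = 659 - 0.422·487.
So N_1* = 453/0.871 = 520, and then N_2* = 487 - 0.305·520 = 328.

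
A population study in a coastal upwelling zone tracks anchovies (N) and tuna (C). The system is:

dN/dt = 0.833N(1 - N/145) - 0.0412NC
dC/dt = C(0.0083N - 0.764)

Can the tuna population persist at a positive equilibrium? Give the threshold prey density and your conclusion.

Threshold N = 92; K > 92, so yes, the predator persists.

The predator equation gives dC/dt > 0 only when N > 0.764/0.0083 = 92.
Without the predator, N → K = 145. Since 145 > 92, the predator can invade and persist.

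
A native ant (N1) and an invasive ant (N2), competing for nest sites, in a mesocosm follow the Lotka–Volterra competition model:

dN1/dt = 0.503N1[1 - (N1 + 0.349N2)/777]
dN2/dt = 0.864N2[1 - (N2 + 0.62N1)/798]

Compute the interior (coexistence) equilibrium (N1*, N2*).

Setting both brackets to zero gives the nullclines N1 + 0.349N2 = 777 and 0.62N1 + N2 = 798.
Substituting N2 = 798 - 0.62N1 into the first: N1(1 - 0.349·0.62) = 777 - 0.349·798.
So N1* = 498/0.784 = 636, and then N2* = 798 - 0.62·636 = 404.

N1* ≈ 636, N2* ≈ 404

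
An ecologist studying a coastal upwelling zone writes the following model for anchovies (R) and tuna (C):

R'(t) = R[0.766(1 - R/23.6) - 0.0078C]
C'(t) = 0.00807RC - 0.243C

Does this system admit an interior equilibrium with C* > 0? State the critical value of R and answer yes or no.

Threshold R = 30.1; K < 30.1, so no, the predator goes extinct.

The predator equation gives dC/dt > 0 only when R > 0.243/0.00807 = 30.1.
Without the predator, R → K = 23.6. Since 23.6 < 30.1, the predator cannot invade.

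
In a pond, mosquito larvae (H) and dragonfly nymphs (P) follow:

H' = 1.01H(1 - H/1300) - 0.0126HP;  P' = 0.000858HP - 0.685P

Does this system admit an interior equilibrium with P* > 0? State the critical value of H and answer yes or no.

Threshold H = 798; K > 798, so yes, the predator persists.

The predator equation gives dP/dt > 0 only when H > 0.685/0.000858 = 798.
Without the predator, H → K = 1300. Since 1300 > 798, the predator can invade and persist.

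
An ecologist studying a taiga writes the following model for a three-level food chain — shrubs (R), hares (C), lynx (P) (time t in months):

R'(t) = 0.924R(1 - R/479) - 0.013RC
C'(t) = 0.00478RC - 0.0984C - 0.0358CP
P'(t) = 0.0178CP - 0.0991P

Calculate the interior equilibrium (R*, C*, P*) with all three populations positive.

From dP/dt = 0: 0.0178C* = 0.0991, so C* = 5.57.
From dR/dt = 0: 0.924(1 - R*/479) = 0.013·5.57, giving R* = 479·(1 - 0.0783) = 441.
From dC/dt = 0: 0.00478·441 - 0.0984 = 0.0358P*, so P* = 2.01/0.0358 = 56.2.

R* ≈ 441, C* ≈ 5.57, P* ≈ 56.2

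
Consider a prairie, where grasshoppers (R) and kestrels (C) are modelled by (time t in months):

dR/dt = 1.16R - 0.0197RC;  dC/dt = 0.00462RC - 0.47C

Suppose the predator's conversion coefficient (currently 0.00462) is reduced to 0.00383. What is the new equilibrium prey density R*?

R* ≈ 123

At the interior fixed point, setting dC/dt = 0 with C > 0 fixes R* = (predator death rate)/(RC coefficient) — independent of the other coefficients.
With the change, R* = 0.47/0.00383 = 123; it rises from 102.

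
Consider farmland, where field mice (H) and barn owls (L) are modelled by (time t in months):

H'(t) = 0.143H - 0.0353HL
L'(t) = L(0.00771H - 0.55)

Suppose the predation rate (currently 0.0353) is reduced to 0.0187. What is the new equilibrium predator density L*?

At the interior fixed point, setting dH/dt = 0 with H > 0 fixes L* = (prey growth rate)/(HL coefficient) — independent of the other coefficients.
With the change, L* = 0.143/0.0187 = 7.65; it rises from 4.05.

L* ≈ 7.65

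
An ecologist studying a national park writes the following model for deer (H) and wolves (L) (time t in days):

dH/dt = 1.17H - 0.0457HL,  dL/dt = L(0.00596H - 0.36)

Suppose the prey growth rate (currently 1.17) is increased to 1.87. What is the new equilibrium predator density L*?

At the interior fixed point, setting dH/dt = 0 with H > 0 fixes L* = (prey growth rate)/(HL coefficient) — independent of the other coefficients.
With the change, L* = 1.87/0.0457 = 40.9; it rises from 25.6.

L* ≈ 40.9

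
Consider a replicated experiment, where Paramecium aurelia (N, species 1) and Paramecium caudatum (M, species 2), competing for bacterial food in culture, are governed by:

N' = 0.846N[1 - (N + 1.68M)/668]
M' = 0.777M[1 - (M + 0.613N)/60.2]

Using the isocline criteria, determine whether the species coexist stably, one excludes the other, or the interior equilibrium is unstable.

species 1 excludes species 2

Compare the nullcline intercepts: K1/α12 = 668/1.68 = 398 > K2 = 60.2; K2/α21 = 60.2/0.613 = 98.2 < K1 = 668.
Since the inequalities point opposite ways, species 1 can invade but species 2 cannot.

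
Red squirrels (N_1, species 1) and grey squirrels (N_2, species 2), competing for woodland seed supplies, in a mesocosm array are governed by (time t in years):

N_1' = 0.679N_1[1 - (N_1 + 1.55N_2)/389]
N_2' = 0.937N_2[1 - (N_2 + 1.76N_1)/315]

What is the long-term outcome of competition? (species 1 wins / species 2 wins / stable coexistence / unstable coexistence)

unstable coexistence (outcome depends on initial conditions)

Compare the nullcline intercepts: K1/α12 = 389/1.55 = 251 < K2 = 315; K2/α21 = 315/1.76 = 179 < K1 = 389.
Since both are reversed, neither can invade when rare; the interior point is a saddle.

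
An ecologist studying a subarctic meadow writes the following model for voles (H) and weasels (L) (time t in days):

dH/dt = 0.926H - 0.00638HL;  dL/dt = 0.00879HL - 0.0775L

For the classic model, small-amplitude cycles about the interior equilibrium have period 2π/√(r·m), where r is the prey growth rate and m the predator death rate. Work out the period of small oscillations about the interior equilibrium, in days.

T ≈ 23.5 days

Here r = 0.926 and m = 0.0775, so r·m = 0.0718.
ω = √0.0718 = 0.268 per day, hence T = 2π/ω ≈ 23.5 days.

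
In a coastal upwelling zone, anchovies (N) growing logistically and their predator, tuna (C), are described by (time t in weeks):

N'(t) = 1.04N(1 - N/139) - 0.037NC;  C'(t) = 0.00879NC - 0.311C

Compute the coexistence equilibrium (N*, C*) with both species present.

N* ≈ 35.4, C* ≈ 21

From dC/dt = 0 with C > 0: 0.00879N* = 0.311, so N* = 35.4.
Substitute into dN/dt = 0: 1.04(1 - 35.4/139) = 0.037C*.
The bracket is 0.745, giving C* = 0.775/0.037 = 21.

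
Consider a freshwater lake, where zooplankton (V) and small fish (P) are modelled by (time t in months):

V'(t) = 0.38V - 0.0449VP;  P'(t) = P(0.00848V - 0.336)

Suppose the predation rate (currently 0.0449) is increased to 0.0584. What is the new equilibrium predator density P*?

At the interior fixed point, setting dV/dt = 0 with V > 0 fixes P* = (prey growth rate)/(VP coefficient) — independent of the other coefficients.
With the change, P* = 0.38/0.0584 = 6.51; it falls from 8.46.

P* ≈ 6.51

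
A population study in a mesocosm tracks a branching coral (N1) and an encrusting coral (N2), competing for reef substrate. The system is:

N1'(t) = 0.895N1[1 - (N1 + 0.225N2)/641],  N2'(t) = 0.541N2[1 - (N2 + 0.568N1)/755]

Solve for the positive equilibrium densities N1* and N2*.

N1* ≈ 540, N2* ≈ 448

Setting both brackets to zero gives the nullclines N1 + 0.225N2 = 641 and 0.568N1 + N2 = 755.
Substituting N2 = 755 - 0.568N1 into the first: N1(1 - 0.225·0.568) = 641 - 0.225·755.
So N1* = 471/0.872 = 540, and then N2* = 755 - 0.568·540 = 448.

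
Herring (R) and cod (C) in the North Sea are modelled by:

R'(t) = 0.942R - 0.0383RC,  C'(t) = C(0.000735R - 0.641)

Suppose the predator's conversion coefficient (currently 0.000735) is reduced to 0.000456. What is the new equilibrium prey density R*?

R* ≈ 1410

At the interior fixed point, setting dC/dt = 0 with C > 0 fixes R* = (predator death rate)/(RC coefficient) — independent of the other coefficients.
With the change, R* = 0.641/0.000456 = 1410; it rises from 872.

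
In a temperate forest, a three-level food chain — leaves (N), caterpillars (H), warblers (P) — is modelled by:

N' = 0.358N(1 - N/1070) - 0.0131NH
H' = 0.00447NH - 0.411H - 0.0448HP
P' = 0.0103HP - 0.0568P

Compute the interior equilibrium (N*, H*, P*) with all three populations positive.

From dP/dt = 0: 0.0103H* = 0.0568, so H* = 5.51.
From dN/dt = 0: 0.358(1 - N*/1070) = 0.0131·5.51, giving N* = 1070·(1 - 0.202) = 854.
From dH/dt = 0: 0.00447·854 - 0.411 = 0.0448P*, so P* = 3.41/0.0448 = 76.

N* ≈ 854, H* ≈ 5.51, P* ≈ 76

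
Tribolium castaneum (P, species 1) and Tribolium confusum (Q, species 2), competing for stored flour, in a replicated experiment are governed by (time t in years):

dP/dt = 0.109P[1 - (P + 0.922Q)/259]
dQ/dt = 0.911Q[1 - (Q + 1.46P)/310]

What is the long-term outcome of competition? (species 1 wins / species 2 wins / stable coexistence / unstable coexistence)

Compare the nullcline intercepts: K1/α12 = 259/0.922 = 281 < K2 = 310; K2/α21 = 310/1.46 = 212 < K1 = 259.
Since both are reversed, neither can invade when rare; the interior point is a saddle.

unstable coexistence (outcome depends on initial conditions)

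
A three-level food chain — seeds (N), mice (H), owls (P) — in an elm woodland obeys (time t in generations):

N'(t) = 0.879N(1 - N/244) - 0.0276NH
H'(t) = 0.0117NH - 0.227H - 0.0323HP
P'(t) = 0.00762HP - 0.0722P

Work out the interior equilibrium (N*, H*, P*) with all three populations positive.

From dP/dt = 0: 0.00762H* = 0.0722, so H* = 9.48.
From dN/dt = 0: 0.879(1 - N*/244) = 0.0276·9.48, giving N* = 244·(1 - 0.298) = 171.
From dH/dt = 0: 0.0117·171 - 0.227 = 0.0323P*, so P* = 1.78/0.0323 = 55.1.

N* ≈ 171, H* ≈ 9.48, P* ≈ 55.1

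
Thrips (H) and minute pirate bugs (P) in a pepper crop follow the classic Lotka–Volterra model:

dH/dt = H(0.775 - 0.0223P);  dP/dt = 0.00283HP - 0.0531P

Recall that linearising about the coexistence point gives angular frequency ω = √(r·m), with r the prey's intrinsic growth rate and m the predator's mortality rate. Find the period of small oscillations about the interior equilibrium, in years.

T ≈ 31 years

Here r = 0.775 and m = 0.0531, so r·m = 0.0412.
ω = √0.0412 = 0.203 per year, hence T = 2π/ω ≈ 31 years.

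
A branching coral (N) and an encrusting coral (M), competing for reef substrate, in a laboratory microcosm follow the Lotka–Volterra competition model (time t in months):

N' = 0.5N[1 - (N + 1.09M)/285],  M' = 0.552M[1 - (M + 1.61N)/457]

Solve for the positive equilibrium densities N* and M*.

Setting both brackets to zero gives the nullclines N + 1.09M = 285 and 1.61N + M = 457.
Substituting M = 457 - 1.61N into the first: N(1 - 1.09·1.61) = 285 - 1.09·457.
So N* = -213/-0.755 = 282, and then M* = 457 - 1.61·282 = 2.45.

N* ≈ 282, M* ≈ 2.45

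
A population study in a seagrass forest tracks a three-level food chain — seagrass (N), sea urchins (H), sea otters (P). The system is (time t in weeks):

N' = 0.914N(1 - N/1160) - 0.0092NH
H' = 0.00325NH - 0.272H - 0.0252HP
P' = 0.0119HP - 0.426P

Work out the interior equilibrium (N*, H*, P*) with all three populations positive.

From dP/dt = 0: 0.0119H* = 0.426, so H* = 35.8.
From dN/dt = 0: 0.914(1 - N*/1160) = 0.0092·35.8, giving N* = 1160·(1 - 0.36) = 742.
From dH/dt = 0: 0.00325·742 - 0.272 = 0.0252P*, so P* = 2.14/0.0252 = 84.9.

N* ≈ 742, H* ≈ 35.8, P* ≈ 84.9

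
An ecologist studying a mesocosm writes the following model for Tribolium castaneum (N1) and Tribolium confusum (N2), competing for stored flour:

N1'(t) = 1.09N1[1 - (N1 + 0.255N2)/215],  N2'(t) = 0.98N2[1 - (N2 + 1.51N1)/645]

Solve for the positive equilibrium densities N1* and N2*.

Setting both brackets to zero gives the nullclines N1 + 0.255N2 = 215 and 1.51N1 + N2 = 645.
Substituting N2 = 645 - 1.51N1 into the first: N1(1 - 0.255·1.51) = 215 - 0.255·645.
So N1* = 50.5/0.615 = 82.2, and then N2* = 645 - 1.51·82.2 = 521.

N1* ≈ 82.2, N2* ≈ 521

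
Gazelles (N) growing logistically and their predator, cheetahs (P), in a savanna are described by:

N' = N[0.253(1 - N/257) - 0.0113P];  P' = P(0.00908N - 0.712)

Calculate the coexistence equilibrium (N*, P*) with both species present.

From dP/dt = 0 with P > 0: 0.00908N* = 0.712, so N* = 78.4.
Substitute into dN/dt = 0: 0.253(1 - 78.4/257) = 0.0113P*.
The bracket is 0.695, giving P* = 0.176/0.0113 = 15.6.

N* ≈ 78.4, P* ≈ 15.6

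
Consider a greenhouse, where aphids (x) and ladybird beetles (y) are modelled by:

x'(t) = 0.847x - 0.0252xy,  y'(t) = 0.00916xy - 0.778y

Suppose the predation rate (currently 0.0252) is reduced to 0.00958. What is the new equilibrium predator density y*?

At the interior fixed point, setting dx/dt = 0 with x > 0 fixes y* = (prey growth rate)/(xy coefficient) — independent of the other coefficients.
With the change, y* = 0.847/0.00958 = 88.4; it rises from 33.6.

y* ≈ 88.4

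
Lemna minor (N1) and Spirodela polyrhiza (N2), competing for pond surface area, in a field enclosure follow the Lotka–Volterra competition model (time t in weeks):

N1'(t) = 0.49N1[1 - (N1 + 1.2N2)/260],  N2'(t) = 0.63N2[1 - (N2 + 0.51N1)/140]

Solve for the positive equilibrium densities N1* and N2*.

Setting both brackets to zero gives the nullclines N1 + 1.2N2 = 260 and 0.51N1 + N2 = 140.
Substituting N2 = 140 - 0.51N1 into the first: N1(1 - 1.2·0.51) = 260 - 1.2·140.
So N1* = 92/0.388 = 237, and then N2* = 140 - 0.51·237 = 19.1.

N1* ≈ 237, N2* ≈ 19.1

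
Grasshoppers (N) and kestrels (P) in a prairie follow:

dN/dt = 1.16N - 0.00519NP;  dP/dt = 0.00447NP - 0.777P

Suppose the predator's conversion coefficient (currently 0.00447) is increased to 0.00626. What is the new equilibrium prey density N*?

At the interior fixed point, setting dP/dt = 0 with P > 0 fixes N* = (predator death rate)/(NP coefficient) — independent of the other coefficients.
With the change, N* = 0.777/0.00626 = 124; it falls from 174.

N* ≈ 124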